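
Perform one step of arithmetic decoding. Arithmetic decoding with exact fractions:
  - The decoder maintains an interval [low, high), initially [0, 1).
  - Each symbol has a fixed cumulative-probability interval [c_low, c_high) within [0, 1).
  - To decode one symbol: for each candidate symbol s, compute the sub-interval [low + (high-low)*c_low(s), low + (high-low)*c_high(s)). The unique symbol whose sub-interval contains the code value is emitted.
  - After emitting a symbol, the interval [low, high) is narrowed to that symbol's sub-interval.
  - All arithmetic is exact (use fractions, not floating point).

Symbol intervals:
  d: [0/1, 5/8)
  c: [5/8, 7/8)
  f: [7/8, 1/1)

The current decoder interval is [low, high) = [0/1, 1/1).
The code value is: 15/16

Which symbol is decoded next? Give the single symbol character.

Answer: f

Derivation:
Interval width = high − low = 1/1 − 0/1 = 1/1
Scaled code = (code − low) / width = (15/16 − 0/1) / 1/1 = 15/16
  d: [0/1, 5/8) 
  c: [5/8, 7/8) 
  f: [7/8, 1/1) ← scaled code falls here ✓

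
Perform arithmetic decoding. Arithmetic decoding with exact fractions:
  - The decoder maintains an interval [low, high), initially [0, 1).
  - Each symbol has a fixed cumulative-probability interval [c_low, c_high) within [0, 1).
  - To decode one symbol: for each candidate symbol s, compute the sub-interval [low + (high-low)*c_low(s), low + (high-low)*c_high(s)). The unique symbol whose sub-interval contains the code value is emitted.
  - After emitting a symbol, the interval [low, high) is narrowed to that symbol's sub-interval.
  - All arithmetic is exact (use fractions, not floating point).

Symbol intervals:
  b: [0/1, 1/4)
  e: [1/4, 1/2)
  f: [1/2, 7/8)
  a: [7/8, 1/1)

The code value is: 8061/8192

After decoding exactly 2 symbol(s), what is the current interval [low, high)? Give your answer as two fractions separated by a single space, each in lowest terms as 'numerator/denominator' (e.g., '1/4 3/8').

Answer: 15/16 63/64

Derivation:
Step 1: interval [0/1, 1/1), width = 1/1 - 0/1 = 1/1
  'b': [0/1 + 1/1*0/1, 0/1 + 1/1*1/4) = [0/1, 1/4)
  'e': [0/1 + 1/1*1/4, 0/1 + 1/1*1/2) = [1/4, 1/2)
  'f': [0/1 + 1/1*1/2, 0/1 + 1/1*7/8) = [1/2, 7/8)
  'a': [0/1 + 1/1*7/8, 0/1 + 1/1*1/1) = [7/8, 1/1) <- contains code 8061/8192
  emit 'a', narrow to [7/8, 1/1)
Step 2: interval [7/8, 1/1), width = 1/1 - 7/8 = 1/8
  'b': [7/8 + 1/8*0/1, 7/8 + 1/8*1/4) = [7/8, 29/32)
  'e': [7/8 + 1/8*1/4, 7/8 + 1/8*1/2) = [29/32, 15/16)
  'f': [7/8 + 1/8*1/2, 7/8 + 1/8*7/8) = [15/16, 63/64) <- contains code 8061/8192
  'a': [7/8 + 1/8*7/8, 7/8 + 1/8*1/1) = [63/64, 1/1)
  emit 'f', narrow to [15/16, 63/64)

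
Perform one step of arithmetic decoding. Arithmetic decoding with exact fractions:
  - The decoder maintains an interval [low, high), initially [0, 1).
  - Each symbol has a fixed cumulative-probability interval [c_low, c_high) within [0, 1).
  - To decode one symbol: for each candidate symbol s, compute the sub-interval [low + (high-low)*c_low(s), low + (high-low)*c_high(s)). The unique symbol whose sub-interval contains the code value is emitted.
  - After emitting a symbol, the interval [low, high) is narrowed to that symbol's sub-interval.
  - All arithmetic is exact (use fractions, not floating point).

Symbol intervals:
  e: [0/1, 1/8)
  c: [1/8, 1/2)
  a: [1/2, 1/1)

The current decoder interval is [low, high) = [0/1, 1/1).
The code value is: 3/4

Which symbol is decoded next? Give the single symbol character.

Interval width = high − low = 1/1 − 0/1 = 1/1
Scaled code = (code − low) / width = (3/4 − 0/1) / 1/1 = 3/4
  e: [0/1, 1/8) 
  c: [1/8, 1/2) 
  a: [1/2, 1/1) ← scaled code falls here ✓

Answer: a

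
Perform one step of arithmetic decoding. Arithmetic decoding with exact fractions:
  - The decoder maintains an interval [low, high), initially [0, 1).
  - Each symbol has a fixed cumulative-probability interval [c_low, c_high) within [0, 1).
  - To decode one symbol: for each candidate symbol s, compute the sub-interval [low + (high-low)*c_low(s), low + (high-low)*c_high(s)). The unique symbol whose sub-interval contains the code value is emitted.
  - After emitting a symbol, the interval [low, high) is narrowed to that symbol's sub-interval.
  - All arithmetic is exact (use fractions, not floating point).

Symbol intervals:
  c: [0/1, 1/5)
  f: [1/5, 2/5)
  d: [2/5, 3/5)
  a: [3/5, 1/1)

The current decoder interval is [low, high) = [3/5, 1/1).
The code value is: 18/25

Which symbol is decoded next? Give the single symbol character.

Interval width = high − low = 1/1 − 3/5 = 2/5
Scaled code = (code − low) / width = (18/25 − 3/5) / 2/5 = 3/10
  c: [0/1, 1/5) 
  f: [1/5, 2/5) ← scaled code falls here ✓
  d: [2/5, 3/5) 
  a: [3/5, 1/1) 

Answer: f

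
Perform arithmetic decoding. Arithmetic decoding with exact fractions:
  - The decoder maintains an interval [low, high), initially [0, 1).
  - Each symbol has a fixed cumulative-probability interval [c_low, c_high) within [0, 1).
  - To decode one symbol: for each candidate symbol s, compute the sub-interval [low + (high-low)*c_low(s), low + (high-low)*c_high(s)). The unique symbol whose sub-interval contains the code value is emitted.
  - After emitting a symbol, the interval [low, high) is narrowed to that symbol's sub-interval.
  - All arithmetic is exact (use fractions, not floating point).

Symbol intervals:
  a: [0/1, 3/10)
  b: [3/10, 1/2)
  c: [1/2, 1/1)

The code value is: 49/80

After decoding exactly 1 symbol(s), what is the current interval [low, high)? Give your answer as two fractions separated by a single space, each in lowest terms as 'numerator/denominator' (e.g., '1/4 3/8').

Step 1: interval [0/1, 1/1), width = 1/1 - 0/1 = 1/1
  'a': [0/1 + 1/1*0/1, 0/1 + 1/1*3/10) = [0/1, 3/10)
  'b': [0/1 + 1/1*3/10, 0/1 + 1/1*1/2) = [3/10, 1/2)
  'c': [0/1 + 1/1*1/2, 0/1 + 1/1*1/1) = [1/2, 1/1) <- contains code 49/80
  emit 'c', narrow to [1/2, 1/1)

Answer: 1/2 1/1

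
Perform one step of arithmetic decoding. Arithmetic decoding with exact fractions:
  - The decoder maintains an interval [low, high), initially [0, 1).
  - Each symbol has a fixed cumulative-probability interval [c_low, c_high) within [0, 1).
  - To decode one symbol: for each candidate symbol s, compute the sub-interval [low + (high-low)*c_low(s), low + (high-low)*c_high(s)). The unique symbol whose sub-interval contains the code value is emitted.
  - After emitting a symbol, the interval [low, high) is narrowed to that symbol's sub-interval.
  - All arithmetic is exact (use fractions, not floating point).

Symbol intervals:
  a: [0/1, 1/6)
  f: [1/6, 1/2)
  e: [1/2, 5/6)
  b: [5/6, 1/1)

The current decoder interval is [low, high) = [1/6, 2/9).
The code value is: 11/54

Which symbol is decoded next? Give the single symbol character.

Interval width = high − low = 2/9 − 1/6 = 1/18
Scaled code = (code − low) / width = (11/54 − 1/6) / 1/18 = 2/3
  a: [0/1, 1/6) 
  f: [1/6, 1/2) 
  e: [1/2, 5/6) ← scaled code falls here ✓
  b: [5/6, 1/1) 

Answer: e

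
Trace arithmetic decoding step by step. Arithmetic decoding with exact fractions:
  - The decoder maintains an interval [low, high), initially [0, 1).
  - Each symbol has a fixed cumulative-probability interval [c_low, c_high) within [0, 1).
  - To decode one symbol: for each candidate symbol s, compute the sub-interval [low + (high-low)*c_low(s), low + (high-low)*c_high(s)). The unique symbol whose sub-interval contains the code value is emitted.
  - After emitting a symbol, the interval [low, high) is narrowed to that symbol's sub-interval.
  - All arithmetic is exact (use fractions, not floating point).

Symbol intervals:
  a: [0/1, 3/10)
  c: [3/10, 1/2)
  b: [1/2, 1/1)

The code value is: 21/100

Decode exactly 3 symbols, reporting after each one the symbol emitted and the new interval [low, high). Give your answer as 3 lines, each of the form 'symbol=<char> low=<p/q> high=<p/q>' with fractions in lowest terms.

Answer: symbol=a low=0/1 high=3/10
symbol=b low=3/20 high=3/10
symbol=c low=39/200 high=9/40

Derivation:
Step 1: interval [0/1, 1/1), width = 1/1 - 0/1 = 1/1
  'a': [0/1 + 1/1*0/1, 0/1 + 1/1*3/10) = [0/1, 3/10) <- contains code 21/100
  'c': [0/1 + 1/1*3/10, 0/1 + 1/1*1/2) = [3/10, 1/2)
  'b': [0/1 + 1/1*1/2, 0/1 + 1/1*1/1) = [1/2, 1/1)
  emit 'a', narrow to [0/1, 3/10)
Step 2: interval [0/1, 3/10), width = 3/10 - 0/1 = 3/10
  'a': [0/1 + 3/10*0/1, 0/1 + 3/10*3/10) = [0/1, 9/100)
  'c': [0/1 + 3/10*3/10, 0/1 + 3/10*1/2) = [9/100, 3/20)
  'b': [0/1 + 3/10*1/2, 0/1 + 3/10*1/1) = [3/20, 3/10) <- contains code 21/100
  emit 'b', narrow to [3/20, 3/10)
Step 3: interval [3/20, 3/10), width = 3/10 - 3/20 = 3/20
  'a': [3/20 + 3/20*0/1, 3/20 + 3/20*3/10) = [3/20, 39/200)
  'c': [3/20 + 3/20*3/10, 3/20 + 3/20*1/2) = [39/200, 9/40) <- contains code 21/100
  'b': [3/20 + 3/20*1/2, 3/20 + 3/20*1/1) = [9/40, 3/10)
  emit 'c', narrow to [39/200, 9/40)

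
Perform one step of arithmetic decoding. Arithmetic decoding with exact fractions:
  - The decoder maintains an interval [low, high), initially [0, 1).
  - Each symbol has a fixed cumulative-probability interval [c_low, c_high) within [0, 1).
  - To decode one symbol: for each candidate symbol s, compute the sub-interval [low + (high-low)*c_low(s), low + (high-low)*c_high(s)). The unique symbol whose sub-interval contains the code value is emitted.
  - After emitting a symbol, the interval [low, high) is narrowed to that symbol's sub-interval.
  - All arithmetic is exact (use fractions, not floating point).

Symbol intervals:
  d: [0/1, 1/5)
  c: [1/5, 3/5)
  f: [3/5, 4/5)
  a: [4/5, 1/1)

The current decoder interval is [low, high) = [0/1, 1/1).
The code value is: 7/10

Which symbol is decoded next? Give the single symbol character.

Interval width = high − low = 1/1 − 0/1 = 1/1
Scaled code = (code − low) / width = (7/10 − 0/1) / 1/1 = 7/10
  d: [0/1, 1/5) 
  c: [1/5, 3/5) 
  f: [3/5, 4/5) ← scaled code falls here ✓
  a: [4/5, 1/1) 

Answer: f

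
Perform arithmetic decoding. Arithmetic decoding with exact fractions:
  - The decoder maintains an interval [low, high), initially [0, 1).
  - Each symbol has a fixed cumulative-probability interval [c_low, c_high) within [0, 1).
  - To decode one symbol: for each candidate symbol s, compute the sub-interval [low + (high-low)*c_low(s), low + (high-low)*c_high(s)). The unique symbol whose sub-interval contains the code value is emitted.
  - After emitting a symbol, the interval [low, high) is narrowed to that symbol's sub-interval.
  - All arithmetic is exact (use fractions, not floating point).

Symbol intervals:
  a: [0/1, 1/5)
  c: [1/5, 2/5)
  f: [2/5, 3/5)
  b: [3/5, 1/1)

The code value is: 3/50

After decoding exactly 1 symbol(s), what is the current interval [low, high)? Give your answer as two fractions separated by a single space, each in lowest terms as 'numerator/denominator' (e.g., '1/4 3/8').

Answer: 0/1 1/5

Derivation:
Step 1: interval [0/1, 1/1), width = 1/1 - 0/1 = 1/1
  'a': [0/1 + 1/1*0/1, 0/1 + 1/1*1/5) = [0/1, 1/5) <- contains code 3/50
  'c': [0/1 + 1/1*1/5, 0/1 + 1/1*2/5) = [1/5, 2/5)
  'f': [0/1 + 1/1*2/5, 0/1 + 1/1*3/5) = [2/5, 3/5)
  'b': [0/1 + 1/1*3/5, 0/1 + 1/1*1/1) = [3/5, 1/1)
  emit 'a', narrow to [0/1, 1/5)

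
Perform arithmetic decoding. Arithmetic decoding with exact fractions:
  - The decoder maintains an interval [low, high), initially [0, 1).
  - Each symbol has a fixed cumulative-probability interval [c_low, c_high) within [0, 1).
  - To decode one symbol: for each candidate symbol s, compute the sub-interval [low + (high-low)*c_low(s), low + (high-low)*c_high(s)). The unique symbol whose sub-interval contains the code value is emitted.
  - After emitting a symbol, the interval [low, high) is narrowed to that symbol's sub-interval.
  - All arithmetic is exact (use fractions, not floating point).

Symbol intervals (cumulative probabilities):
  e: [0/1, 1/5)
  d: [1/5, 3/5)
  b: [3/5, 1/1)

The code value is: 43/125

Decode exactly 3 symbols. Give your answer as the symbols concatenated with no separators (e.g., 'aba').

Step 1: interval [0/1, 1/1), width = 1/1 - 0/1 = 1/1
  'e': [0/1 + 1/1*0/1, 0/1 + 1/1*1/5) = [0/1, 1/5)
  'd': [0/1 + 1/1*1/5, 0/1 + 1/1*3/5) = [1/5, 3/5) <- contains code 43/125
  'b': [0/1 + 1/1*3/5, 0/1 + 1/1*1/1) = [3/5, 1/1)
  emit 'd', narrow to [1/5, 3/5)
Step 2: interval [1/5, 3/5), width = 3/5 - 1/5 = 2/5
  'e': [1/5 + 2/5*0/1, 1/5 + 2/5*1/5) = [1/5, 7/25)
  'd': [1/5 + 2/5*1/5, 1/5 + 2/5*3/5) = [7/25, 11/25) <- contains code 43/125
  'b': [1/5 + 2/5*3/5, 1/5 + 2/5*1/1) = [11/25, 3/5)
  emit 'd', narrow to [7/25, 11/25)
Step 3: interval [7/25, 11/25), width = 11/25 - 7/25 = 4/25
  'e': [7/25 + 4/25*0/1, 7/25 + 4/25*1/5) = [7/25, 39/125)
  'd': [7/25 + 4/25*1/5, 7/25 + 4/25*3/5) = [39/125, 47/125) <- contains code 43/125
  'b': [7/25 + 4/25*3/5, 7/25 + 4/25*1/1) = [47/125, 11/25)
  emit 'd', narrow to [39/125, 47/125)

Answer: ddd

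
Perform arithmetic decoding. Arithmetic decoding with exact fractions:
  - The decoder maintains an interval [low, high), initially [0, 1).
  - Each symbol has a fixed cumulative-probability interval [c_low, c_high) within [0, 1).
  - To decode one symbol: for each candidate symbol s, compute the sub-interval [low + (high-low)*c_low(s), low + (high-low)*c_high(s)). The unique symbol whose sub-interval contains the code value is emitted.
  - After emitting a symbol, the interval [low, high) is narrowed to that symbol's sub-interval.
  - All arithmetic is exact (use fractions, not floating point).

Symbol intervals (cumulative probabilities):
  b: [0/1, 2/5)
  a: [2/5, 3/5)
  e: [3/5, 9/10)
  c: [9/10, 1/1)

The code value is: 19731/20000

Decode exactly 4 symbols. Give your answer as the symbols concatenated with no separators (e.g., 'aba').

Step 1: interval [0/1, 1/1), width = 1/1 - 0/1 = 1/1
  'b': [0/1 + 1/1*0/1, 0/1 + 1/1*2/5) = [0/1, 2/5)
  'a': [0/1 + 1/1*2/5, 0/1 + 1/1*3/5) = [2/5, 3/5)
  'e': [0/1 + 1/1*3/5, 0/1 + 1/1*9/10) = [3/5, 9/10)
  'c': [0/1 + 1/1*9/10, 0/1 + 1/1*1/1) = [9/10, 1/1) <- contains code 19731/20000
  emit 'c', narrow to [9/10, 1/1)
Step 2: interval [9/10, 1/1), width = 1/1 - 9/10 = 1/10
  'b': [9/10 + 1/10*0/1, 9/10 + 1/10*2/5) = [9/10, 47/50)
  'a': [9/10 + 1/10*2/5, 9/10 + 1/10*3/5) = [47/50, 24/25)
  'e': [9/10 + 1/10*3/5, 9/10 + 1/10*9/10) = [24/25, 99/100) <- contains code 19731/20000
  'c': [9/10 + 1/10*9/10, 9/10 + 1/10*1/1) = [99/100, 1/1)
  emit 'e', narrow to [24/25, 99/100)
Step 3: interval [24/25, 99/100), width = 99/100 - 24/25 = 3/100
  'b': [24/25 + 3/100*0/1, 24/25 + 3/100*2/5) = [24/25, 243/250)
  'a': [24/25 + 3/100*2/5, 24/25 + 3/100*3/5) = [243/250, 489/500)
  'e': [24/25 + 3/100*3/5, 24/25 + 3/100*9/10) = [489/500, 987/1000) <- contains code 19731/20000
  'c': [24/25 + 3/100*9/10, 24/25 + 3/100*1/1) = [987/1000, 99/100)
  emit 'e', narrow to [489/500, 987/1000)
Step 4: interval [489/500, 987/1000), width = 987/1000 - 489/500 = 9/1000
  'b': [489/500 + 9/1000*0/1, 489/500 + 9/1000*2/5) = [489/500, 1227/1250)
  'a': [489/500 + 9/1000*2/5, 489/500 + 9/1000*3/5) = [1227/1250, 4917/5000)
  'e': [489/500 + 9/1000*3/5, 489/500 + 9/1000*9/10) = [4917/5000, 9861/10000)
  'c': [489/500 + 9/1000*9/10, 489/500 + 9/1000*1/1) = [9861/10000, 987/1000) <- contains code 19731/20000
  emit 'c', narrow to [9861/10000, 987/1000)

Answer: ceec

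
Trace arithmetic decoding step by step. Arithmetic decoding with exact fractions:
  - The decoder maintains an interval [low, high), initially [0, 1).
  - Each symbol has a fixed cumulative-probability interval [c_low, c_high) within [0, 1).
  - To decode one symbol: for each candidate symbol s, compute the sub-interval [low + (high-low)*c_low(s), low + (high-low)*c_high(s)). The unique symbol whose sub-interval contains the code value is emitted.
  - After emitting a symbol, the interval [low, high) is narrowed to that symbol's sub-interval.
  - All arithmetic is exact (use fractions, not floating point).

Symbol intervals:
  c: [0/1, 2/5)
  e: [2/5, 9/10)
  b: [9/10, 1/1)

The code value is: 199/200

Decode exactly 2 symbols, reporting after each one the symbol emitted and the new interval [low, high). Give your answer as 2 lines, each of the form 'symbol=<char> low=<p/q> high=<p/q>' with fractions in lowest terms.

Step 1: interval [0/1, 1/1), width = 1/1 - 0/1 = 1/1
  'c': [0/1 + 1/1*0/1, 0/1 + 1/1*2/5) = [0/1, 2/5)
  'e': [0/1 + 1/1*2/5, 0/1 + 1/1*9/10) = [2/5, 9/10)
  'b': [0/1 + 1/1*9/10, 0/1 + 1/1*1/1) = [9/10, 1/1) <- contains code 199/200
  emit 'b', narrow to [9/10, 1/1)
Step 2: interval [9/10, 1/1), width = 1/1 - 9/10 = 1/10
  'c': [9/10 + 1/10*0/1, 9/10 + 1/10*2/5) = [9/10, 47/50)
  'e': [9/10 + 1/10*2/5, 9/10 + 1/10*9/10) = [47/50, 99/100)
  'b': [9/10 + 1/10*9/10, 9/10 + 1/10*1/1) = [99/100, 1/1) <- contains code 199/200
  emit 'b', narrow to [99/100, 1/1)

Answer: symbol=b low=9/10 high=1/1
symbol=b low=99/100 high=1/1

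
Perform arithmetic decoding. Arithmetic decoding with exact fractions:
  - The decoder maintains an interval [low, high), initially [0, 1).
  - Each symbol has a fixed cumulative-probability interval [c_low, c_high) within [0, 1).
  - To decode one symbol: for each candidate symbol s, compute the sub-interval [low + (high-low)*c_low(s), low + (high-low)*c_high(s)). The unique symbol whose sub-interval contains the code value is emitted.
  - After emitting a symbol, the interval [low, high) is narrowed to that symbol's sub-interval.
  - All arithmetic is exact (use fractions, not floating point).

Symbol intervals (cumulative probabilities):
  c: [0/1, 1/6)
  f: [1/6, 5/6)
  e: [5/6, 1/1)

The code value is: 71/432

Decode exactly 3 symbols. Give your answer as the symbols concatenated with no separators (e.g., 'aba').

Answer: cee

Derivation:
Step 1: interval [0/1, 1/1), width = 1/1 - 0/1 = 1/1
  'c': [0/1 + 1/1*0/1, 0/1 + 1/1*1/6) = [0/1, 1/6) <- contains code 71/432
  'f': [0/1 + 1/1*1/6, 0/1 + 1/1*5/6) = [1/6, 5/6)
  'e': [0/1 + 1/1*5/6, 0/1 + 1/1*1/1) = [5/6, 1/1)
  emit 'c', narrow to [0/1, 1/6)
Step 2: interval [0/1, 1/6), width = 1/6 - 0/1 = 1/6
  'c': [0/1 + 1/6*0/1, 0/1 + 1/6*1/6) = [0/1, 1/36)
  'f': [0/1 + 1/6*1/6, 0/1 + 1/6*5/6) = [1/36, 5/36)
  'e': [0/1 + 1/6*5/6, 0/1 + 1/6*1/1) = [5/36, 1/6) <- contains code 71/432
  emit 'e', narrow to [5/36, 1/6)
Step 3: interval [5/36, 1/6), width = 1/6 - 5/36 = 1/36
  'c': [5/36 + 1/36*0/1, 5/36 + 1/36*1/6) = [5/36, 31/216)
  'f': [5/36 + 1/36*1/6, 5/36 + 1/36*5/6) = [31/216, 35/216)
  'e': [5/36 + 1/36*5/6, 5/36 + 1/36*1/1) = [35/216, 1/6) <- contains code 71/432
  emit 'e', narrow to [35/216, 1/6)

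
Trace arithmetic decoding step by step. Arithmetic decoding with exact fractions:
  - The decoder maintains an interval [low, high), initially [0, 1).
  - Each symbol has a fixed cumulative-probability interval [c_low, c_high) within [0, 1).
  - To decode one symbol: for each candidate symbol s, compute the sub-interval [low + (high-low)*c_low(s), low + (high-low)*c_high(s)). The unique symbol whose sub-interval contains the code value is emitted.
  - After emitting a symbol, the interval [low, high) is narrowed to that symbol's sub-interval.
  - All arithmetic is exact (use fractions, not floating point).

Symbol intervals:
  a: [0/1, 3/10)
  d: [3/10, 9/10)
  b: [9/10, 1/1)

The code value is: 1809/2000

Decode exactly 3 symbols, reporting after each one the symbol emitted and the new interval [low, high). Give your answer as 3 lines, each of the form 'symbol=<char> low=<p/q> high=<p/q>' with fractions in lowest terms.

Answer: symbol=b low=9/10 high=1/1
symbol=a low=9/10 high=93/100
symbol=a low=9/10 high=909/1000

Derivation:
Step 1: interval [0/1, 1/1), width = 1/1 - 0/1 = 1/1
  'a': [0/1 + 1/1*0/1, 0/1 + 1/1*3/10) = [0/1, 3/10)
  'd': [0/1 + 1/1*3/10, 0/1 + 1/1*9/10) = [3/10, 9/10)
  'b': [0/1 + 1/1*9/10, 0/1 + 1/1*1/1) = [9/10, 1/1) <- contains code 1809/2000
  emit 'b', narrow to [9/10, 1/1)
Step 2: interval [9/10, 1/1), width = 1/1 - 9/10 = 1/10
  'a': [9/10 + 1/10*0/1, 9/10 + 1/10*3/10) = [9/10, 93/100) <- contains code 1809/2000
  'd': [9/10 + 1/10*3/10, 9/10 + 1/10*9/10) = [93/100, 99/100)
  'b': [9/10 + 1/10*9/10, 9/10 + 1/10*1/1) = [99/100, 1/1)
  emit 'a', narrow to [9/10, 93/100)
Step 3: interval [9/10, 93/100), width = 93/100 - 9/10 = 3/100
  'a': [9/10 + 3/100*0/1, 9/10 + 3/100*3/10) = [9/10, 909/1000) <- contains code 1809/2000
  'd': [9/10 + 3/100*3/10, 9/10 + 3/100*9/10) = [909/1000, 927/1000)
  'b': [9/10 + 3/100*9/10, 9/10 + 3/100*1/1) = [927/1000, 93/100)
  emit 'a', narrow to [9/10, 909/1000)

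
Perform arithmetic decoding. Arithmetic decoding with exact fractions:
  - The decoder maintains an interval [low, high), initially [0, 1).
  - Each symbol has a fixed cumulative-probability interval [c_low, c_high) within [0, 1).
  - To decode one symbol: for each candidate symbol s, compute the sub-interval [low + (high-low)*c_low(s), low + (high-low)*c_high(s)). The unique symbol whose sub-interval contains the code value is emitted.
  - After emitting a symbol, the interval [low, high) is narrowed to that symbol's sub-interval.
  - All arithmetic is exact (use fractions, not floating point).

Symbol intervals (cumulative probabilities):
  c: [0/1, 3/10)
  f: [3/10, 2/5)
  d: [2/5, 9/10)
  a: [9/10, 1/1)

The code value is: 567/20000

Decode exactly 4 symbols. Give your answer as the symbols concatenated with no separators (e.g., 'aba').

Answer: ccfc

Derivation:
Step 1: interval [0/1, 1/1), width = 1/1 - 0/1 = 1/1
  'c': [0/1 + 1/1*0/1, 0/1 + 1/1*3/10) = [0/1, 3/10) <- contains code 567/20000
  'f': [0/1 + 1/1*3/10, 0/1 + 1/1*2/5) = [3/10, 2/5)
  'd': [0/1 + 1/1*2/5, 0/1 + 1/1*9/10) = [2/5, 9/10)
  'a': [0/1 + 1/1*9/10, 0/1 + 1/1*1/1) = [9/10, 1/1)
  emit 'c', narrow to [0/1, 3/10)
Step 2: interval [0/1, 3/10), width = 3/10 - 0/1 = 3/10
  'c': [0/1 + 3/10*0/1, 0/1 + 3/10*3/10) = [0/1, 9/100) <- contains code 567/20000
  'f': [0/1 + 3/10*3/10, 0/1 + 3/10*2/5) = [9/100, 3/25)
  'd': [0/1 + 3/10*2/5, 0/1 + 3/10*9/10) = [3/25, 27/100)
  'a': [0/1 + 3/10*9/10, 0/1 + 3/10*1/1) = [27/100, 3/10)
  emit 'c', narrow to [0/1, 9/100)
Step 3: interval [0/1, 9/100), width = 9/100 - 0/1 = 9/100
  'c': [0/1 + 9/100*0/1, 0/1 + 9/100*3/10) = [0/1, 27/1000)
  'f': [0/1 + 9/100*3/10, 0/1 + 9/100*2/5) = [27/1000, 9/250) <- contains code 567/20000
  'd': [0/1 + 9/100*2/5, 0/1 + 9/100*9/10) = [9/250, 81/1000)
  'a': [0/1 + 9/100*9/10, 0/1 + 9/100*1/1) = [81/1000, 9/100)
  emit 'f', narrow to [27/1000, 9/250)
Step 4: interval [27/1000, 9/250), width = 9/250 - 27/1000 = 9/1000
  'c': [27/1000 + 9/1000*0/1, 27/1000 + 9/1000*3/10) = [27/1000, 297/10000) <- contains code 567/20000
  'f': [27/1000 + 9/1000*3/10, 27/1000 + 9/1000*2/5) = [297/10000, 153/5000)
  'd': [27/1000 + 9/1000*2/5, 27/1000 + 9/1000*9/10) = [153/5000, 351/10000)
  'a': [27/1000 + 9/1000*9/10, 27/1000 + 9/1000*1/1) = [351/10000, 9/250)
  emit 'c', narrow to [27/1000, 297/10000)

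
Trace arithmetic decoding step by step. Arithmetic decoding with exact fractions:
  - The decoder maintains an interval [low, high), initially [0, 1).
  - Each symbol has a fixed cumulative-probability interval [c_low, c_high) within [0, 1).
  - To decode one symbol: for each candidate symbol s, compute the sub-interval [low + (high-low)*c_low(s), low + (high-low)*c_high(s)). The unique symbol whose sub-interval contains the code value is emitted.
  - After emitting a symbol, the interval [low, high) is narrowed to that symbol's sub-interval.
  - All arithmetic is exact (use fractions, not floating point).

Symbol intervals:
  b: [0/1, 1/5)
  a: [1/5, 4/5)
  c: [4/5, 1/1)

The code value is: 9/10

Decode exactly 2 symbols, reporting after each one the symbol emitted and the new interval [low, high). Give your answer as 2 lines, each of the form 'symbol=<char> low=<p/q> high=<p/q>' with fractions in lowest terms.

Step 1: interval [0/1, 1/1), width = 1/1 - 0/1 = 1/1
  'b': [0/1 + 1/1*0/1, 0/1 + 1/1*1/5) = [0/1, 1/5)
  'a': [0/1 + 1/1*1/5, 0/1 + 1/1*4/5) = [1/5, 4/5)
  'c': [0/1 + 1/1*4/5, 0/1 + 1/1*1/1) = [4/5, 1/1) <- contains code 9/10
  emit 'c', narrow to [4/5, 1/1)
Step 2: interval [4/5, 1/1), width = 1/1 - 4/5 = 1/5
  'b': [4/5 + 1/5*0/1, 4/5 + 1/5*1/5) = [4/5, 21/25)
  'a': [4/5 + 1/5*1/5, 4/5 + 1/5*4/5) = [21/25, 24/25) <- contains code 9/10
  'c': [4/5 + 1/5*4/5, 4/5 + 1/5*1/1) = [24/25, 1/1)
  emit 'a', narrow to [21/25, 24/25)

Answer: symbol=c low=4/5 high=1/1
symbol=a low=21/25 high=24/25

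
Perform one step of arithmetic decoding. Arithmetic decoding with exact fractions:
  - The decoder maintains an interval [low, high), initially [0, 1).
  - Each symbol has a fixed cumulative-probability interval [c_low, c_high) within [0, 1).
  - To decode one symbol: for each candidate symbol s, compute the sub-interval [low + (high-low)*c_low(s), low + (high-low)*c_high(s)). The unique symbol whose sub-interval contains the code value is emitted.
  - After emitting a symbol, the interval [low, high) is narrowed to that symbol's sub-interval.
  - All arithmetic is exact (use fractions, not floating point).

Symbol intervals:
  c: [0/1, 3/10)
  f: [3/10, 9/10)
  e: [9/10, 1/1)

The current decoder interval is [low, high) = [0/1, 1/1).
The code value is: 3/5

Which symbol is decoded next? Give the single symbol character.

Answer: f

Derivation:
Interval width = high − low = 1/1 − 0/1 = 1/1
Scaled code = (code − low) / width = (3/5 − 0/1) / 1/1 = 3/5
  c: [0/1, 3/10) 
  f: [3/10, 9/10) ← scaled code falls here ✓
  e: [9/10, 1/1) 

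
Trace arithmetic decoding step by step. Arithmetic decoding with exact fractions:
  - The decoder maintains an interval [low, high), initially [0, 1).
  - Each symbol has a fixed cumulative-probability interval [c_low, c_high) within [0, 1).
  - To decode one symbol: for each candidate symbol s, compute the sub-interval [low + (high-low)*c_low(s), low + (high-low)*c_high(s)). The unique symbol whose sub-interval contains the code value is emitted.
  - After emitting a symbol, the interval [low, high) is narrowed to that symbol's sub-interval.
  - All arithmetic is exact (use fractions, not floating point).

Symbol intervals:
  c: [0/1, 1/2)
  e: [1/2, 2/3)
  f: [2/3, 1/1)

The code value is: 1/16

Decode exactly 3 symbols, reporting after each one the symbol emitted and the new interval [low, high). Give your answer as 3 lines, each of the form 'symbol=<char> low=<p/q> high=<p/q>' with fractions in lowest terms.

Answer: symbol=c low=0/1 high=1/2
symbol=c low=0/1 high=1/4
symbol=c low=0/1 high=1/8

Derivation:
Step 1: interval [0/1, 1/1), width = 1/1 - 0/1 = 1/1
  'c': [0/1 + 1/1*0/1, 0/1 + 1/1*1/2) = [0/1, 1/2) <- contains code 1/16
  'e': [0/1 + 1/1*1/2, 0/1 + 1/1*2/3) = [1/2, 2/3)
  'f': [0/1 + 1/1*2/3, 0/1 + 1/1*1/1) = [2/3, 1/1)
  emit 'c', narrow to [0/1, 1/2)
Step 2: interval [0/1, 1/2), width = 1/2 - 0/1 = 1/2
  'c': [0/1 + 1/2*0/1, 0/1 + 1/2*1/2) = [0/1, 1/4) <- contains code 1/16
  'e': [0/1 + 1/2*1/2, 0/1 + 1/2*2/3) = [1/4, 1/3)
  'f': [0/1 + 1/2*2/3, 0/1 + 1/2*1/1) = [1/3, 1/2)
  emit 'c', narrow to [0/1, 1/4)
Step 3: interval [0/1, 1/4), width = 1/4 - 0/1 = 1/4
  'c': [0/1 + 1/4*0/1, 0/1 + 1/4*1/2) = [0/1, 1/8) <- contains code 1/16
  'e': [0/1 + 1/4*1/2, 0/1 + 1/4*2/3) = [1/8, 1/6)
  'f': [0/1 + 1/4*2/3, 0/1 + 1/4*1/1) = [1/6, 1/4)
  emit 'c', narrow to [0/1, 1/8)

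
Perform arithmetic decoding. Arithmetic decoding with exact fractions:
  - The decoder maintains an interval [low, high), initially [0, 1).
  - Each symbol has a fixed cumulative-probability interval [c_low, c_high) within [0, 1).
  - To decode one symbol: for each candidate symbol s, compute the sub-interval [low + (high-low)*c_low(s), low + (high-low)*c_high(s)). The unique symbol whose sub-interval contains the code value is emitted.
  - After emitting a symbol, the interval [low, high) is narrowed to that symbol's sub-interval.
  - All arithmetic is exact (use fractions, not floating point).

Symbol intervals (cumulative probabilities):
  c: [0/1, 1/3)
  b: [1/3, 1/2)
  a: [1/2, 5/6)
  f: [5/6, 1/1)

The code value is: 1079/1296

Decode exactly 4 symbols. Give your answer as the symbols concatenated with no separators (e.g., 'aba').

Step 1: interval [0/1, 1/1), width = 1/1 - 0/1 = 1/1
  'c': [0/1 + 1/1*0/1, 0/1 + 1/1*1/3) = [0/1, 1/3)
  'b': [0/1 + 1/1*1/3, 0/1 + 1/1*1/2) = [1/3, 1/2)
  'a': [0/1 + 1/1*1/2, 0/1 + 1/1*5/6) = [1/2, 5/6) <- contains code 1079/1296
  'f': [0/1 + 1/1*5/6, 0/1 + 1/1*1/1) = [5/6, 1/1)
  emit 'a', narrow to [1/2, 5/6)
Step 2: interval [1/2, 5/6), width = 5/6 - 1/2 = 1/3
  'c': [1/2 + 1/3*0/1, 1/2 + 1/3*1/3) = [1/2, 11/18)
  'b': [1/2 + 1/3*1/3, 1/2 + 1/3*1/2) = [11/18, 2/3)
  'a': [1/2 + 1/3*1/2, 1/2 + 1/3*5/6) = [2/3, 7/9)
  'f': [1/2 + 1/3*5/6, 1/2 + 1/3*1/1) = [7/9, 5/6) <- contains code 1079/1296
  emit 'f', narrow to [7/9, 5/6)
Step 3: interval [7/9, 5/6), width = 5/6 - 7/9 = 1/18
  'c': [7/9 + 1/18*0/1, 7/9 + 1/18*1/3) = [7/9, 43/54)
  'b': [7/9 + 1/18*1/3, 7/9 + 1/18*1/2) = [43/54, 29/36)
  'a': [7/9 + 1/18*1/2, 7/9 + 1/18*5/6) = [29/36, 89/108)
  'f': [7/9 + 1/18*5/6, 7/9 + 1/18*1/1) = [89/108, 5/6) <- contains code 1079/1296
  emit 'f', narrow to [89/108, 5/6)
Step 4: interval [89/108, 5/6), width = 5/6 - 89/108 = 1/108
  'c': [89/108 + 1/108*0/1, 89/108 + 1/108*1/3) = [89/108, 67/81)
  'b': [89/108 + 1/108*1/3, 89/108 + 1/108*1/2) = [67/81, 179/216)
  'a': [89/108 + 1/108*1/2, 89/108 + 1/108*5/6) = [179/216, 539/648)
  'f': [89/108 + 1/108*5/6, 89/108 + 1/108*1/1) = [539/648, 5/6) <- contains code 1079/1296
  emit 'f', narrow to [539/648, 5/6)

Answer: afff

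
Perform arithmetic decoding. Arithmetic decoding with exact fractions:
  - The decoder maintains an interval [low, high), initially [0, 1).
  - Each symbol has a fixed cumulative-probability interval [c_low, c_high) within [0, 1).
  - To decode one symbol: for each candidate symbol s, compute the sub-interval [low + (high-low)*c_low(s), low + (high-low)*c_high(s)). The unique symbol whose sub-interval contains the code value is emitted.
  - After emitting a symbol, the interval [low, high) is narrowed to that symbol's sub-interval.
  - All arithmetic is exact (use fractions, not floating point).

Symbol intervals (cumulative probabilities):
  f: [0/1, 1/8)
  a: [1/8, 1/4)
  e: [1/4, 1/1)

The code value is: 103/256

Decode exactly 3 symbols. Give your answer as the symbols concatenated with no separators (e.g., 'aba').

Step 1: interval [0/1, 1/1), width = 1/1 - 0/1 = 1/1
  'f': [0/1 + 1/1*0/1, 0/1 + 1/1*1/8) = [0/1, 1/8)
  'a': [0/1 + 1/1*1/8, 0/1 + 1/1*1/4) = [1/8, 1/4)
  'e': [0/1 + 1/1*1/4, 0/1 + 1/1*1/1) = [1/4, 1/1) <- contains code 103/256
  emit 'e', narrow to [1/4, 1/1)
Step 2: interval [1/4, 1/1), width = 1/1 - 1/4 = 3/4
  'f': [1/4 + 3/4*0/1, 1/4 + 3/4*1/8) = [1/4, 11/32)
  'a': [1/4 + 3/4*1/8, 1/4 + 3/4*1/4) = [11/32, 7/16) <- contains code 103/256
  'e': [1/4 + 3/4*1/4, 1/4 + 3/4*1/1) = [7/16, 1/1)
  emit 'a', narrow to [11/32, 7/16)
Step 3: interval [11/32, 7/16), width = 7/16 - 11/32 = 3/32
  'f': [11/32 + 3/32*0/1, 11/32 + 3/32*1/8) = [11/32, 91/256)
  'a': [11/32 + 3/32*1/8, 11/32 + 3/32*1/4) = [91/256, 47/128)
  'e': [11/32 + 3/32*1/4, 11/32 + 3/32*1/1) = [47/128, 7/16) <- contains code 103/256
  emit 'e', narrow to [47/128, 7/16)

Answer: eae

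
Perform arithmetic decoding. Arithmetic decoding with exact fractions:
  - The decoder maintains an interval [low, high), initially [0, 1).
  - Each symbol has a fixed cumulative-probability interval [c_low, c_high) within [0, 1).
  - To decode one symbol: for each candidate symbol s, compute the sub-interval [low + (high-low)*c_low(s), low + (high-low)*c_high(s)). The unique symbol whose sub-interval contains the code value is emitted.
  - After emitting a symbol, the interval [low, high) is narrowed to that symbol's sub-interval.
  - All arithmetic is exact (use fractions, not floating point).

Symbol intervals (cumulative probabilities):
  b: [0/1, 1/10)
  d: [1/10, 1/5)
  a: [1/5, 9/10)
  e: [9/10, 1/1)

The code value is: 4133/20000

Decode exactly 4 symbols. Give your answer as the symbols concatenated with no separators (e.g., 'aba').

Answer: abbe

Derivation:
Step 1: interval [0/1, 1/1), width = 1/1 - 0/1 = 1/1
  'b': [0/1 + 1/1*0/1, 0/1 + 1/1*1/10) = [0/1, 1/10)
  'd': [0/1 + 1/1*1/10, 0/1 + 1/1*1/5) = [1/10, 1/5)
  'a': [0/1 + 1/1*1/5, 0/1 + 1/1*9/10) = [1/5, 9/10) <- contains code 4133/20000
  'e': [0/1 + 1/1*9/10, 0/1 + 1/1*1/1) = [9/10, 1/1)
  emit 'a', narrow to [1/5, 9/10)
Step 2: interval [1/5, 9/10), width = 9/10 - 1/5 = 7/10
  'b': [1/5 + 7/10*0/1, 1/5 + 7/10*1/10) = [1/5, 27/100) <- contains code 4133/20000
  'd': [1/5 + 7/10*1/10, 1/5 + 7/10*1/5) = [27/100, 17/50)
  'a': [1/5 + 7/10*1/5, 1/5 + 7/10*9/10) = [17/50, 83/100)
  'e': [1/5 + 7/10*9/10, 1/5 + 7/10*1/1) = [83/100, 9/10)
  emit 'b', narrow to [1/5, 27/100)
Step 3: interval [1/5, 27/100), width = 27/100 - 1/5 = 7/100
  'b': [1/5 + 7/100*0/1, 1/5 + 7/100*1/10) = [1/5, 207/1000) <- contains code 4133/20000
  'd': [1/5 + 7/100*1/10, 1/5 + 7/100*1/5) = [207/1000, 107/500)
  'a': [1/5 + 7/100*1/5, 1/5 + 7/100*9/10) = [107/500, 263/1000)
  'e': [1/5 + 7/100*9/10, 1/5 + 7/100*1/1) = [263/1000, 27/100)
  emit 'b', narrow to [1/5, 207/1000)
Step 4: interval [1/5, 207/1000), width = 207/1000 - 1/5 = 7/1000
  'b': [1/5 + 7/1000*0/1, 1/5 + 7/1000*1/10) = [1/5, 2007/10000)
  'd': [1/5 + 7/1000*1/10, 1/5 + 7/1000*1/5) = [2007/10000, 1007/5000)
  'a': [1/5 + 7/1000*1/5, 1/5 + 7/1000*9/10) = [1007/5000, 2063/10000)
  'e': [1/5 + 7/1000*9/10, 1/5 + 7/1000*1/1) = [2063/10000, 207/1000) <- contains code 4133/20000
  emit 'e', narrow to [2063/10000, 207/1000)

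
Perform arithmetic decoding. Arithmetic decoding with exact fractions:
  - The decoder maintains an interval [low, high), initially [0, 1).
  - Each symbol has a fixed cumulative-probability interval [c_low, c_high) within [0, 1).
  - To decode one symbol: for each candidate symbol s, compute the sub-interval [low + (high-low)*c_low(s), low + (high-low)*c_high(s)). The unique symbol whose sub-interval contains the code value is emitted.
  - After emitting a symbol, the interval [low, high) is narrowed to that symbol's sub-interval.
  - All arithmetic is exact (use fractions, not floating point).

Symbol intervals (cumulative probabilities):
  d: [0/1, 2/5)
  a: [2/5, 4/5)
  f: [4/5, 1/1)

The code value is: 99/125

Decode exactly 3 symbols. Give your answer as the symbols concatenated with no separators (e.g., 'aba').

Step 1: interval [0/1, 1/1), width = 1/1 - 0/1 = 1/1
  'd': [0/1 + 1/1*0/1, 0/1 + 1/1*2/5) = [0/1, 2/5)
  'a': [0/1 + 1/1*2/5, 0/1 + 1/1*4/5) = [2/5, 4/5) <- contains code 99/125
  'f': [0/1 + 1/1*4/5, 0/1 + 1/1*1/1) = [4/5, 1/1)
  emit 'a', narrow to [2/5, 4/5)
Step 2: interval [2/5, 4/5), width = 4/5 - 2/5 = 2/5
  'd': [2/5 + 2/5*0/1, 2/5 + 2/5*2/5) = [2/5, 14/25)
  'a': [2/5 + 2/5*2/5, 2/5 + 2/5*4/5) = [14/25, 18/25)
  'f': [2/5 + 2/5*4/5, 2/5 + 2/5*1/1) = [18/25, 4/5) <- contains code 99/125
  emit 'f', narrow to [18/25, 4/5)
Step 3: interval [18/25, 4/5), width = 4/5 - 18/25 = 2/25
  'd': [18/25 + 2/25*0/1, 18/25 + 2/25*2/5) = [18/25, 94/125)
  'a': [18/25 + 2/25*2/5, 18/25 + 2/25*4/5) = [94/125, 98/125)
  'f': [18/25 + 2/25*4/5, 18/25 + 2/25*1/1) = [98/125, 4/5) <- contains code 99/125
  emit 'f', narrow to [98/125, 4/5)

Answer: aff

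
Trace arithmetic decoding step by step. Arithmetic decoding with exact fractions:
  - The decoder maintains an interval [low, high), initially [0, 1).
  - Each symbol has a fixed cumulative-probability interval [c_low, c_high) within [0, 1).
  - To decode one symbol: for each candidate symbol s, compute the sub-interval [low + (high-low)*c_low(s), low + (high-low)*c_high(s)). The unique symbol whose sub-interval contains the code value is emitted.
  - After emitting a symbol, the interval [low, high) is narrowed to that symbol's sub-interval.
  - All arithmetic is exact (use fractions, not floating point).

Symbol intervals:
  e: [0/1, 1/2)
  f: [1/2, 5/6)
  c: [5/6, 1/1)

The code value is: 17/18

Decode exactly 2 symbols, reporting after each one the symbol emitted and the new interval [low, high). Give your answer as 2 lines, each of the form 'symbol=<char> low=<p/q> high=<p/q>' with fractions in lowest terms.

Step 1: interval [0/1, 1/1), width = 1/1 - 0/1 = 1/1
  'e': [0/1 + 1/1*0/1, 0/1 + 1/1*1/2) = [0/1, 1/2)
  'f': [0/1 + 1/1*1/2, 0/1 + 1/1*5/6) = [1/2, 5/6)
  'c': [0/1 + 1/1*5/6, 0/1 + 1/1*1/1) = [5/6, 1/1) <- contains code 17/18
  emit 'c', narrow to [5/6, 1/1)
Step 2: interval [5/6, 1/1), width = 1/1 - 5/6 = 1/6
  'e': [5/6 + 1/6*0/1, 5/6 + 1/6*1/2) = [5/6, 11/12)
  'f': [5/6 + 1/6*1/2, 5/6 + 1/6*5/6) = [11/12, 35/36) <- contains code 17/18
  'c': [5/6 + 1/6*5/6, 5/6 + 1/6*1/1) = [35/36, 1/1)
  emit 'f', narrow to [11/12, 35/36)

Answer: symbol=c low=5/6 high=1/1
symbol=f low=11/12 high=35/36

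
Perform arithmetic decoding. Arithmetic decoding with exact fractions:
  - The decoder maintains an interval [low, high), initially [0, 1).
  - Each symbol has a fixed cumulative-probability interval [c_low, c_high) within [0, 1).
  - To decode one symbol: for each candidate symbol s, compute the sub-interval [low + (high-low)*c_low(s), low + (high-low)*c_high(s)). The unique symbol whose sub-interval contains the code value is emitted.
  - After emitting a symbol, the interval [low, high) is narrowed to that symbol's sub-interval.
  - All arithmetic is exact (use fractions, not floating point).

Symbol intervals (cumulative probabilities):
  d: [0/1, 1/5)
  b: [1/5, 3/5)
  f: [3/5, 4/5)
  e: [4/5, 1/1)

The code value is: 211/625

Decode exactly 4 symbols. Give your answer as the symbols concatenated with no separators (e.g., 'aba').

Answer: bbbb

Derivation:
Step 1: interval [0/1, 1/1), width = 1/1 - 0/1 = 1/1
  'd': [0/1 + 1/1*0/1, 0/1 + 1/1*1/5) = [0/1, 1/5)
  'b': [0/1 + 1/1*1/5, 0/1 + 1/1*3/5) = [1/5, 3/5) <- contains code 211/625
  'f': [0/1 + 1/1*3/5, 0/1 + 1/1*4/5) = [3/5, 4/5)
  'e': [0/1 + 1/1*4/5, 0/1 + 1/1*1/1) = [4/5, 1/1)
  emit 'b', narrow to [1/5, 3/5)
Step 2: interval [1/5, 3/5), width = 3/5 - 1/5 = 2/5
  'd': [1/5 + 2/5*0/1, 1/5 + 2/5*1/5) = [1/5, 7/25)
  'b': [1/5 + 2/5*1/5, 1/5 + 2/5*3/5) = [7/25, 11/25) <- contains code 211/625
  'f': [1/5 + 2/5*3/5, 1/5 + 2/5*4/5) = [11/25, 13/25)
  'e': [1/5 + 2/5*4/5, 1/5 + 2/5*1/1) = [13/25, 3/5)
  emit 'b', narrow to [7/25, 11/25)
Step 3: interval [7/25, 11/25), width = 11/25 - 7/25 = 4/25
  'd': [7/25 + 4/25*0/1, 7/25 + 4/25*1/5) = [7/25, 39/125)
  'b': [7/25 + 4/25*1/5, 7/25 + 4/25*3/5) = [39/125, 47/125) <- contains code 211/625
  'f': [7/25 + 4/25*3/5, 7/25 + 4/25*4/5) = [47/125, 51/125)
  'e': [7/25 + 4/25*4/5, 7/25 + 4/25*1/1) = [51/125, 11/25)
  emit 'b', narrow to [39/125, 47/125)
Step 4: interval [39/125, 47/125), width = 47/125 - 39/125 = 8/125
  'd': [39/125 + 8/125*0/1, 39/125 + 8/125*1/5) = [39/125, 203/625)
  'b': [39/125 + 8/125*1/5, 39/125 + 8/125*3/5) = [203/625, 219/625) <- contains code 211/625
  'f': [39/125 + 8/125*3/5, 39/125 + 8/125*4/5) = [219/625, 227/625)
  'e': [39/125 + 8/125*4/5, 39/125 + 8/125*1/1) = [227/625, 47/125)
  emit 'b', narrow to [203/625, 219/625)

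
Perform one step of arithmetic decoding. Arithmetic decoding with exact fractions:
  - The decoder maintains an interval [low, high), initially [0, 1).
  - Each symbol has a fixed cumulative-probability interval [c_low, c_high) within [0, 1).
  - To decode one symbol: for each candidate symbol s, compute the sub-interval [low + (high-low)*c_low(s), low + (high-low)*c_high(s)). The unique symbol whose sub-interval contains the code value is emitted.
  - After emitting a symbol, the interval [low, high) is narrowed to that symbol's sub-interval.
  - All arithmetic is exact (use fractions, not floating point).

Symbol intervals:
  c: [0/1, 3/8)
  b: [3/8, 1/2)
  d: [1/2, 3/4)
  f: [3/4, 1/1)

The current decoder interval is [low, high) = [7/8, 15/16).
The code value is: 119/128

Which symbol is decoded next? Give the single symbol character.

Interval width = high − low = 15/16 − 7/8 = 1/16
Scaled code = (code − low) / width = (119/128 − 7/8) / 1/16 = 7/8
  c: [0/1, 3/8) 
  b: [3/8, 1/2) 
  d: [1/2, 3/4) 
  f: [3/4, 1/1) ← scaled code falls here ✓

Answer: f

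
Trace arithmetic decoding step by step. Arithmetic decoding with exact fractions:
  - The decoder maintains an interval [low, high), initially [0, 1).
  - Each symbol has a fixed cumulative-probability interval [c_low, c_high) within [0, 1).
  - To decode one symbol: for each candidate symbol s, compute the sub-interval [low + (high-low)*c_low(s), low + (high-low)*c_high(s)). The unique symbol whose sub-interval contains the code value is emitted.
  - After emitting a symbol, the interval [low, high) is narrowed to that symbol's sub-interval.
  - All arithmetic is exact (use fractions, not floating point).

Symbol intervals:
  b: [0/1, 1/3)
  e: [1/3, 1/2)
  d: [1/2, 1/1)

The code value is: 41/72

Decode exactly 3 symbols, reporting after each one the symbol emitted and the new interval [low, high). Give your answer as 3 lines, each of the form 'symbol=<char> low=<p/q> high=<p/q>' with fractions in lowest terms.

Step 1: interval [0/1, 1/1), width = 1/1 - 0/1 = 1/1
  'b': [0/1 + 1/1*0/1, 0/1 + 1/1*1/3) = [0/1, 1/3)
  'e': [0/1 + 1/1*1/3, 0/1 + 1/1*1/2) = [1/3, 1/2)
  'd': [0/1 + 1/1*1/2, 0/1 + 1/1*1/1) = [1/2, 1/1) <- contains code 41/72
  emit 'd', narrow to [1/2, 1/1)
Step 2: interval [1/2, 1/1), width = 1/1 - 1/2 = 1/2
  'b': [1/2 + 1/2*0/1, 1/2 + 1/2*1/3) = [1/2, 2/3) <- contains code 41/72
  'e': [1/2 + 1/2*1/3, 1/2 + 1/2*1/2) = [2/3, 3/4)
  'd': [1/2 + 1/2*1/2, 1/2 + 1/2*1/1) = [3/4, 1/1)
  emit 'b', narrow to [1/2, 2/3)
Step 3: interval [1/2, 2/3), width = 2/3 - 1/2 = 1/6
  'b': [1/2 + 1/6*0/1, 1/2 + 1/6*1/3) = [1/2, 5/9)
  'e': [1/2 + 1/6*1/3, 1/2 + 1/6*1/2) = [5/9, 7/12) <- contains code 41/72
  'd': [1/2 + 1/6*1/2, 1/2 + 1/6*1/1) = [7/12, 2/3)
  emit 'e', narrow to [5/9, 7/12)

Answer: symbol=d low=1/2 high=1/1
symbol=b low=1/2 high=2/3
symbol=e low=5/9 high=7/12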